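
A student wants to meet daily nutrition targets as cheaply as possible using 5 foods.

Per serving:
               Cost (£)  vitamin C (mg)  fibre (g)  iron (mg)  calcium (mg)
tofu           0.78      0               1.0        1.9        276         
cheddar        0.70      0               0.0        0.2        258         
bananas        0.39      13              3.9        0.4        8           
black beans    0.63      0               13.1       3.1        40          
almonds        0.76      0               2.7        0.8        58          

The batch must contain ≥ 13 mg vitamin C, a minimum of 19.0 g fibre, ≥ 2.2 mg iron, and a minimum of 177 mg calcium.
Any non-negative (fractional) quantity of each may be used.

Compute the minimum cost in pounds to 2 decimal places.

Treat it as an LP. Let x1 = servings of tofu, x2 = servings of cheddar, x3 = servings of bananas, x4 = servings of black beans, x5 = servings of almonds.
min 0.78x1 + 0.7x2 + 0.39x3 + 0.63x4 + 0.76x5 s.t.:
  13x3 ≥ 13   (vitamin C)
  1x1 + 3.9x3 + 13.1x4 + 2.7x5 ≥ 19   (fibre)
  1.9x1 + 0.2x2 + 0.4x3 + 3.1x4 + 0.8x5 ≥ 2.2   (iron)
  276x1 + 258x2 + 8x3 + 40x4 + 58x5 ≥ 177   (calcium)
  x1, x2, x3, x4, x5 ≥ 0.
The minimum-cost mix takes nothing from cheddar, almonds — only tofu, bananas, black beans. There the vitamin C, fibre, calcium constraints are tight.
Optimal quantities: tofu = 0.4502 servings, bananas = 1 serving, black beans = 1.118 servings.
Total cost: 0.78·0.4502 + 0.39·1 + 0.63·1.118 = 1.4455.

£1.45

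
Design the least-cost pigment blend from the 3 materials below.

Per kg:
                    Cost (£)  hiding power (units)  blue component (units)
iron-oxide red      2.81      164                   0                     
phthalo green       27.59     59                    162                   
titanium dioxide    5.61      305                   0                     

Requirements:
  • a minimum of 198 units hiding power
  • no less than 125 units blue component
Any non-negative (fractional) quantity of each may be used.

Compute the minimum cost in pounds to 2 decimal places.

Let x1 = kg of iron-oxide red, x2 = kg of phthalo green, x3 = kg of titanium dioxide.
Minimize 2.81x1 + 27.59x2 + 5.61x3 with:
  164x1 + 59x2 + 305x3 ≥ 198   (hiding power)
  162x2 ≥ 125   (blue component)
  x1, x2, x3 ≥ 0.
At the optimum only iron-oxide red, phthalo green are positive (titanium dioxide = 0). The hiding power and blue component requirements are met with equality.
So iron-oxide red = 0.9297 kg, phthalo green = 0.7716 kg.
Objective = 2.81·0.9297 + 27.59·0.7716 = 23.9009.

£23.90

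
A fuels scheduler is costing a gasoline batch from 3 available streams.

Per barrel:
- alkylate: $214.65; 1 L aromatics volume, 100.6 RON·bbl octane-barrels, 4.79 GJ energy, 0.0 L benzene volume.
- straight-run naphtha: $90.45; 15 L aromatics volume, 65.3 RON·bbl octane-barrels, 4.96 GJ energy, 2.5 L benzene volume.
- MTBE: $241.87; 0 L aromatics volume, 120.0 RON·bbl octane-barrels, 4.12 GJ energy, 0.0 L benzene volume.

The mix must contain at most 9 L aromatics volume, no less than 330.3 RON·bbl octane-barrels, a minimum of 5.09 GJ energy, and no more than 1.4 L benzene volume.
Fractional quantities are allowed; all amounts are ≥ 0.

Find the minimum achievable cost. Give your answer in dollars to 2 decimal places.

This is a linear program. Let x1 = barrels of alkylate, x2 = barrels of straight-run naphtha, x3 = barrels of MTBE.
Minimize 214.65x1 + 90.45x2 + 241.87x3 with:
  1x1 + 15x2 ≤ 9   (aromatics volume)
  100.6x1 + 65.3x2 + 120x3 ≥ 330.3   (octane-barrels)
  4.79x1 + 4.96x2 + 4.12x3 ≥ 5.09   (energy)
  2.5x2 ≤ 1.4   (benzene volume)
  x1, x2, x3 ≥ 0.
At the optimum only straight-run naphtha, MTBE are positive (alkylate = 0). Binding constraints: octane-barrels and benzene volume.
Solving gives x2 = 0.56, x3 = 2.44777.
Cost = 90.45·0.56 + 241.87·2.44777 = 642.6941.

$642.69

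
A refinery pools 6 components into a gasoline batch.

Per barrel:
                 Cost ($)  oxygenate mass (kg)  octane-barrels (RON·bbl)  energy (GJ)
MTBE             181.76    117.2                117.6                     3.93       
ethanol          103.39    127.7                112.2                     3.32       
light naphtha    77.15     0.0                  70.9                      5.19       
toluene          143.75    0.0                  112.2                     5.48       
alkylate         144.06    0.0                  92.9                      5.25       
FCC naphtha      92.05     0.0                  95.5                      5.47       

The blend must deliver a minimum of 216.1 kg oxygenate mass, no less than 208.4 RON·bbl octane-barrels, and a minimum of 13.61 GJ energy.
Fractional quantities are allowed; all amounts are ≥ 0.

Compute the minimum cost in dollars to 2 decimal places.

$293.76

Let x1 = barrels of MTBE, x2 = barrels of ethanol, x3 = barrels of light naphtha, x4 = barrels of toluene, x5 = barrels of alkylate, x6 = barrels of FCC naphtha.
Minimize 181.76x1 + 103.39x2 + 77.15x3 + 143.75x4 + 144.06x5 + 92.05x6 subject to:
  117.2x1 + 127.7x2 ≥ 216.1   (oxygenate mass)
  117.6x1 + 112.2x2 + 70.9x3 + 112.2x4 + 92.9x5 + 95.5x6 ≥ 208.4   (octane-barrels)
  3.93x1 + 3.32x2 + 5.19x3 + 5.48x4 + 5.25x5 + 5.47x6 ≥ 13.61   (energy)
  x1, x2, x3, x4, x5, x6 ≥ 0.
At the optimum only ethanol, light naphtha are positive (MTBE, toluene, alkylate, FCC naphtha = 0). There the oxygenate mass and energy constraints are tight.
Solving gives x2 = 1.69225, x3 = 1.53983.
Objective = 103.39·1.69225 + 77.15·1.53983 = 293.7596.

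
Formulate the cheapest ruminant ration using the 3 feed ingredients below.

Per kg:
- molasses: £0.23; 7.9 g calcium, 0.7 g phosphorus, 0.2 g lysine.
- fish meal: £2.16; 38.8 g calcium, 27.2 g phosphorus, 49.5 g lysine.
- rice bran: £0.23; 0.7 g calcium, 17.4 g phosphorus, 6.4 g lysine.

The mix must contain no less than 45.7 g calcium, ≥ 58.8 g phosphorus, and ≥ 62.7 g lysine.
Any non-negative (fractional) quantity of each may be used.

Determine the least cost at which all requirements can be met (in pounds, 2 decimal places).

£2.77

Let x1 = kg of molasses, x2 = kg of fish meal, x3 = kg of rice bran.
min 0.23x1 + 2.16x2 + 0.23x3 with:
  7.9x1 + 38.8x2 + 0.7x3 ≥ 45.7   (calcium)
  0.7x1 + 27.2x2 + 17.4x3 ≥ 58.8   (phosphorus)
  0.2x1 + 49.5x2 + 6.4x3 ≥ 62.7   (lysine)
  x1, x2, x3 ≥ 0.
The optimal mix uses every input. The calcium, phosphorus, lysine requirements are met with equality.
So molasses = 0.5202 kg, fish meal = 1.041 kg, rice bran = 1.732 kg.
Cost = 0.23·0.5202 + 2.16·1.041 + 0.23·1.732 = 2.7666.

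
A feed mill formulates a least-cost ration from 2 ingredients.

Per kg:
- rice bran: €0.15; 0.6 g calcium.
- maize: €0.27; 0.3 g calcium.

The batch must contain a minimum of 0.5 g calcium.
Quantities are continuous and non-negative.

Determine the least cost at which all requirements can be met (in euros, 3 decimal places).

Let x1 = kg of rice bran, x2 = kg of maize.
Minimize 0.15x1 + 0.27x2 subject to:
  0.6x1 + 0.3x2 ≥ 0.5   (calcium)
  x1, x2 ≥ 0.
The optimal basis is {rice bran}; maize drops out. The calcium requirement is met with equality.
That vertex is x1 = 0.8333.
Objective = 0.15·0.8333 = 0.12500.

€0.125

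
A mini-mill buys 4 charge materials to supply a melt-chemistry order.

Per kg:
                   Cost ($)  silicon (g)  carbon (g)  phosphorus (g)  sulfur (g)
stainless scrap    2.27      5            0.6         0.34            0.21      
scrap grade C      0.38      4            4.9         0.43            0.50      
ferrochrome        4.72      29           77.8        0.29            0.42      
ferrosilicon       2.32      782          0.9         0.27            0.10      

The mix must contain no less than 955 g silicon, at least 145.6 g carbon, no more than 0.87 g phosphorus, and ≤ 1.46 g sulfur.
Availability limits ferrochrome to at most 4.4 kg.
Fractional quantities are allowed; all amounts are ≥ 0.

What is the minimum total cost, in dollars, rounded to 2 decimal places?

Let x1 = kg of stainless scrap, x2 = kg of scrap grade C, x3 = kg of ferrochrome, x4 = kg of ferrosilicon.
Minimise 2.27x1 + 0.38x2 + 4.72x3 + 2.32x4 subject to:
  5x1 + 4x2 + 29x3 + 782x4 ≥ 955   (silicon)
  0.6x1 + 4.9x2 + 77.8x3 + 0.9x4 ≥ 145.6   (carbon)
  0.34x1 + 0.43x2 + 0.29x3 + 0.27x4 ≤ 0.87   (phosphorus)
  0.21x1 + 0.5x2 + 0.42x3 + 0.1x4 ≤ 1.46   (sulfur)
  x3 ≤ 4.4
  x1, x2, x3, x4 ≥ 0.
At the optimum only ferrochrome, ferrosilicon are positive (stainless scrap, scrap grade C = 0). The silicon and carbon requirements are met with equality.
Optimal quantities: ferrochrome = 1.858 kg, ferrosilicon = 1.152 kg.
Objective = 4.72·1.858 + 2.32·1.152 = 11.4424.

$11.44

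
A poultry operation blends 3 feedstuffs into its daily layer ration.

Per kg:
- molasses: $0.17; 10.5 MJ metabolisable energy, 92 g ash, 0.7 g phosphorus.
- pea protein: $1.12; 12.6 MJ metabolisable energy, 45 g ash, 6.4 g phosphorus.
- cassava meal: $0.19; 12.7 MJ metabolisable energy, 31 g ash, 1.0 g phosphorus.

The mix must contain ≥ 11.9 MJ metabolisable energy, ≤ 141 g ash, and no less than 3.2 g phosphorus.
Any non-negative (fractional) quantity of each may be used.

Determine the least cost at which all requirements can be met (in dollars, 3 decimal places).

$0.568

Let x1 = kg of molasses, x2 = kg of pea protein, x3 = kg of cassava meal.
Minimise 0.17x1 + 1.12x2 + 0.19x3 s.t.:
  10.5x1 + 12.6x2 + 12.7x3 ≥ 11.9   (metabolisable energy)
  92x1 + 45x2 + 31x3 ≤ 141   (ash)
  0.7x1 + 6.4x2 + 1x3 ≥ 3.2   (phosphorus)
  x1, x2, x3 ≥ 0.
At the optimum only pea protein, cassava meal are positive (molasses = 0). There the metabolisable energy and phosphorus constraints are tight.
Optimal quantities: pea protein = 0.4185 kg, cassava meal = 0.5218 kg.
Objective = 1.12·0.4185 + 0.19·0.5218 = 0.56786.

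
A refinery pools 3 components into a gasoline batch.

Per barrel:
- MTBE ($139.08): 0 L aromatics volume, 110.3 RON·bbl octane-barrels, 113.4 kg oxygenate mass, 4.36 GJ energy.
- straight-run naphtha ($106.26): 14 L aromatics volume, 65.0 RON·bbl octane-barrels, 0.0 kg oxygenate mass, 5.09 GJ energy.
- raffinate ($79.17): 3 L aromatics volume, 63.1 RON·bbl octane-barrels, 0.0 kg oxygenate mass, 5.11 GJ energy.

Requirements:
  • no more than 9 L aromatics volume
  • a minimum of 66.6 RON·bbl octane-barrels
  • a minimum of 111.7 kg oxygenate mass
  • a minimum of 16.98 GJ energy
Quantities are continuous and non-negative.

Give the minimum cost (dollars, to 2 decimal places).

$333.53

This is a linear program. Let x1 = barrels of MTBE, x2 = barrels of straight-run naphtha, x3 = barrels of raffinate.
min 139.08x1 + 106.26x2 + 79.17x3 s.t.:
  14x2 + 3x3 ≤ 9   (aromatics volume)
  110.3x1 + 65x2 + 63.1x3 ≥ 66.6   (octane-barrels)
  113.4x1 ≥ 111.7   (oxygenate mass)
  4.36x1 + 5.09x2 + 5.11x3 ≥ 16.98   (energy)
  x1, x2, x3 ≥ 0.
The cheapest feasible vertex uses only MTBE, raffinate; straight-run naphtha is not used. There the oxygenate mass and energy constraints are tight.
Optimal quantities: MTBE = 0.98501 barrels, raffinate = 2.4825 barrels.
Cost = 139.08·0.98501 + 79.17·2.4825 = 333.5347.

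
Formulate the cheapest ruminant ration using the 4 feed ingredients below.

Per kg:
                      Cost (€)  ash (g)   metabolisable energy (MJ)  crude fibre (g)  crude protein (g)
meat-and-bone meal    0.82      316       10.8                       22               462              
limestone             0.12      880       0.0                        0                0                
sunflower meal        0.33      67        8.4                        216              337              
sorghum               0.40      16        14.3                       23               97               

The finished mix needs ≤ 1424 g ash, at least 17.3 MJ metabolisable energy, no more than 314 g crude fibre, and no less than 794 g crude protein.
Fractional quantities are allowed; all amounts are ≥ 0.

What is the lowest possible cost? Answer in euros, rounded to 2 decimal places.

€1.04

Treat it as an LP. Let x1 = kg of meat-and-bone meal, x2 = kg of limestone, x3 = kg of sunflower meal, x4 = kg of sorghum.
Minimize 0.82x1 + 0.12x2 + 0.33x3 + 0.4x4 subject to:
  316x1 + 880x2 + 67x3 + 16x4 ≤ 1424   (ash)
  10.8x1 + 8.4x3 + 14.3x4 ≥ 17.3   (metabolisable energy)
  22x1 + 216x3 + 23x4 ≤ 314   (crude fibre)
  462x1 + 337x3 + 97x4 ≥ 794   (crude protein)
  x1, x2, x3, x4 ≥ 0.
The optimal basis is {meat-and-bone meal, sunflower meal}; limestone, sorghum drop out. There the crude fibre and crude protein constraints are tight.
That vertex is x1 = 0.7111, x3 = 1.381.
Total cost: 0.82·0.7111 + 0.33·1.381 = 1.0388.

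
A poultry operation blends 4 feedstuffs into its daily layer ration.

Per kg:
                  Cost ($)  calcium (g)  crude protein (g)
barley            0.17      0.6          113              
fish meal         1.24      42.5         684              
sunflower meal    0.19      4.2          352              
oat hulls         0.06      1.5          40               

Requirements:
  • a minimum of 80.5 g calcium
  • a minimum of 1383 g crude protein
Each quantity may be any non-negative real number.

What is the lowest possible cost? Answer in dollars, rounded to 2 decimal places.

$2.37

Let x1 = kg of barley, x2 = kg of fish meal, x3 = kg of sunflower meal, x4 = kg of oat hulls.
min 0.17x1 + 1.24x2 + 0.19x3 + 0.06x4 subject to:
  0.6x1 + 42.5x2 + 4.2x3 + 1.5x4 ≥ 80.5   (calcium)
  113x1 + 684x2 + 352x3 + 40x4 ≥ 1383   (crude protein)
  x1, x2, x3, x4 ≥ 0.
The minimum-cost mix takes nothing from barley, oat hulls — only fish meal, sunflower meal. The calcium and crude protein requirements are met with equality.
So fish meal = 1.864 kg, sunflower meal = 0.3074 kg.
Total cost: 1.24·1.864 + 0.19·0.3074 = 2.3698.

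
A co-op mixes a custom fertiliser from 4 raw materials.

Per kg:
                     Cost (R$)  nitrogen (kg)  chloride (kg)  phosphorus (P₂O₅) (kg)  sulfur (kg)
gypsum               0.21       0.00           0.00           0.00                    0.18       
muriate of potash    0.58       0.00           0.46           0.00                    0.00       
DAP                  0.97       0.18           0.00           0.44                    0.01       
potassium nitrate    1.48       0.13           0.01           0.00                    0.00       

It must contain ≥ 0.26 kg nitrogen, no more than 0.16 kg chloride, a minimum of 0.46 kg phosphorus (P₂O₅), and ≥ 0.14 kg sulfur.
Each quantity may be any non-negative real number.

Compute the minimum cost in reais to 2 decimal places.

R$1.55

Let x1 = kg of gypsum, x2 = kg of muriate of potash, x3 = kg of DAP, x4 = kg of potassium nitrate.
Minimise 0.21x1 + 0.58x2 + 0.97x3 + 1.48x4 s.t.:
  0.18x3 + 0.13x4 ≥ 0.26   (nitrogen)
  0.46x2 + 0.01x4 ≤ 0.16   (chloride)
  0.44x3 ≥ 0.46   (phosphorus (P₂O₅))
  0.18x1 + 0.01x3 ≥ 0.14   (sulfur)
  x1, x2, x3, x4 ≥ 0.
At the optimum only gypsum, DAP are positive (muriate of potash, potassium nitrate = 0). There the nitrogen and sulfur constraints are tight.
So gypsum = 0.6975 kg, DAP = 1.444 kg.
Total cost: 0.21·0.6975 + 0.97·1.444 = 1.5472.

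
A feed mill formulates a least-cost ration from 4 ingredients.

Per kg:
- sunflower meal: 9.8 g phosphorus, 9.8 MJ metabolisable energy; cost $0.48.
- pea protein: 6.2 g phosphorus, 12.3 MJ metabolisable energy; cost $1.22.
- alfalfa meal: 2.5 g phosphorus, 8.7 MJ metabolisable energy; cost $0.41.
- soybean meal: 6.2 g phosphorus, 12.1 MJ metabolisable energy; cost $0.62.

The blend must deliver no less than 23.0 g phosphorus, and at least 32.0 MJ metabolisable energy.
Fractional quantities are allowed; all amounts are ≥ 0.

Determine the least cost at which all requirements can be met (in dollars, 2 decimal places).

$1.54

Treat it as an LP. Let x1 = kg of sunflower meal, x2 = kg of pea protein, x3 = kg of alfalfa meal, x4 = kg of soybean meal.
Minimise 0.48x1 + 1.22x2 + 0.41x3 + 0.62x4 subject to:
  9.8x1 + 6.2x2 + 2.5x3 + 6.2x4 ≥ 23   (phosphorus)
  9.8x1 + 12.3x2 + 8.7x3 + 12.1x4 ≥ 32   (metabolisable energy)
  x1, x2, x3, x4 ≥ 0.
The optimal basis is {sunflower meal, alfalfa meal}; pea protein, soybean meal drop out. The phosphorus and metabolisable energy requirements are met with equality.
That vertex is x1 = 1.977, x3 = 1.452.
Total cost: 0.48·1.977 + 0.41·1.452 = 1.5443.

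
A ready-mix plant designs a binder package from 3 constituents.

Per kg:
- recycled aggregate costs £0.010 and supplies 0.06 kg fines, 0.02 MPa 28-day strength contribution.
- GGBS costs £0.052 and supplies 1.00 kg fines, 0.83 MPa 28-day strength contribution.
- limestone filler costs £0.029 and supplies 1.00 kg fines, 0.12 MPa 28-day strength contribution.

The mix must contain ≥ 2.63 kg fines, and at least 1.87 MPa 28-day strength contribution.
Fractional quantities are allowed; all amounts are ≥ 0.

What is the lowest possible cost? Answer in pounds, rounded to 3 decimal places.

This is a linear program. Let x1 = kg of recycled aggregate, x2 = kg of GGBS, x3 = kg of limestone filler.
Minimise 0.01x1 + 0.052x2 + 0.029x3 s.t.:
  0.06x1 + 1x2 + 1x3 ≥ 2.63   (fines)
  0.02x1 + 0.83x2 + 0.12x3 ≥ 1.87   (28-day strength contribution)
  x1, x2, x3 ≥ 0.
The cheapest feasible vertex uses only GGBS, limestone filler; recycled aggregate is not used. The fines and 28-day strength contribution requirements are met with equality.
So GGBS = 2.189 kg, limestone filler = 0.4407 kg.
Cost = 0.052·2.189 + 0.029·0.4407 = 0.12661.

£0.127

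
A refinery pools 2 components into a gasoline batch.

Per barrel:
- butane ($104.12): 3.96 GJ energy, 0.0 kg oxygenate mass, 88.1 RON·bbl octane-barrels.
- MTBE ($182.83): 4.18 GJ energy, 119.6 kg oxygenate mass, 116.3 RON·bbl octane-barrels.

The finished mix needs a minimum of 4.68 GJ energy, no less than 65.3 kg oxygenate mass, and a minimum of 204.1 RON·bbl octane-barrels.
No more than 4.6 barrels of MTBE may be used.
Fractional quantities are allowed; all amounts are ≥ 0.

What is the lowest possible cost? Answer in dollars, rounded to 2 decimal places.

Let x1 = barrels of butane, x2 = barrels of MTBE.
min 104.12x1 + 182.83x2 subject to:
  3.96x1 + 4.18x2 ≥ 4.68   (energy)
  119.6x2 ≥ 65.3   (oxygenate mass)
  88.1x1 + 116.3x2 ≥ 204.1   (octane-barrels)
  x2 ≤ 4.6
  x1, x2 ≥ 0.
Both inputs are positive at the optimum. Binding constraints: oxygenate mass and octane-barrels.
So butane = 1.5959 barrels, MTBE = 0.54599 barrels.
Total cost: 104.12·1.5959 + 182.83·0.54599 = 265.9885.

$265.99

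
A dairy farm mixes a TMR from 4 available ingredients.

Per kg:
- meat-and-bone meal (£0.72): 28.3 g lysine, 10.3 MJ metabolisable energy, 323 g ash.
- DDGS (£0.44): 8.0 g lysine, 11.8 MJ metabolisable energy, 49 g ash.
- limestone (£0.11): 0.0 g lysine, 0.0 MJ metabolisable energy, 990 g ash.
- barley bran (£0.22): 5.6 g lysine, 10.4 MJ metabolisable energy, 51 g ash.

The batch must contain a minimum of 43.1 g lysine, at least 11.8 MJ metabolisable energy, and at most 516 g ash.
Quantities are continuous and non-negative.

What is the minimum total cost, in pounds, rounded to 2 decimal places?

£1.10

Let x1 = kg of meat-and-bone meal, x2 = kg of DDGS, x3 = kg of limestone, x4 = kg of barley bran.
Minimise 0.72x1 + 0.44x2 + 0.11x3 + 0.22x4 subject to:
  28.3x1 + 8x2 + 5.6x4 ≥ 43.1   (lysine)
  10.3x1 + 11.8x2 + 10.4x4 ≥ 11.8   (metabolisable energy)
  323x1 + 49x2 + 990x3 + 51x4 ≤ 516   (ash)
  x1, x2, x3, x4 ≥ 0.
The minimum-cost mix takes nothing from DDGS, limestone, barley bran — only meat-and-bone meal. Binding constraint: lysine.
Optimal quantities: meat-and-bone meal = 1.523 kg.
Objective = 0.72·1.523 = 1.0966.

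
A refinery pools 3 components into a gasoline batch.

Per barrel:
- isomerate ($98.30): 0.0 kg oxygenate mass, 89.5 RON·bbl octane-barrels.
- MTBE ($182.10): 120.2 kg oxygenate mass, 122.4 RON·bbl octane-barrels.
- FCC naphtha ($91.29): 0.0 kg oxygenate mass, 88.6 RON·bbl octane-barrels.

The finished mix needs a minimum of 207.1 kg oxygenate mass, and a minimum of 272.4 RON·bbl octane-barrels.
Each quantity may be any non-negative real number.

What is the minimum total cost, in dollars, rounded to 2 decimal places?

Let x1 = barrels of isomerate, x2 = barrels of MTBE, x3 = barrels of FCC naphtha.
Minimize 98.3x1 + 182.1x2 + 91.29x3 subject to:
  120.2x2 ≥ 207.1   (oxygenate mass)
  89.5x1 + 122.4x2 + 88.6x3 ≥ 272.4   (octane-barrels)
  x1, x2, x3 ≥ 0.
At the optimum only MTBE, FCC naphtha are positive (isomerate = 0). There the oxygenate mass and octane-barrels constraints are tight.
So MTBE = 1.723 barrels, FCC naphtha = 0.6942 barrels.
Objective = 182.1·1.723 + 91.29·0.6942 = 377.1318.

$377.13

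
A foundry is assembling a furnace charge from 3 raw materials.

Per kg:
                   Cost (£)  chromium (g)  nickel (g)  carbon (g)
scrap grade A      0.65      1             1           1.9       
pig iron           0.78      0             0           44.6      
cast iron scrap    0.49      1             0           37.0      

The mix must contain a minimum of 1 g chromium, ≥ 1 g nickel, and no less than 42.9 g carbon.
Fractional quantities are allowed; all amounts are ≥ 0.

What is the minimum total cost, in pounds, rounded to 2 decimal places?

This is a linear program. Let x1 = kg of scrap grade A, x2 = kg of pig iron, x3 = kg of cast iron scrap.
Minimise 0.65x1 + 0.78x2 + 0.49x3 with:
  1x1 + 1x3 ≥ 1   (chromium)
  1x1 ≥ 1   (nickel)
  1.9x1 + 44.6x2 + 37x3 ≥ 42.9   (carbon)
  x1, x2, x3 ≥ 0.
The cheapest feasible vertex uses only scrap grade A, cast iron scrap; pig iron is not used. There the nickel and carbon constraints are tight.
So scrap grade A = 1 kg, cast iron scrap = 1.108 kg.
Total cost: 0.65·1 + 0.49·1.108 = 1.1929.

£1.19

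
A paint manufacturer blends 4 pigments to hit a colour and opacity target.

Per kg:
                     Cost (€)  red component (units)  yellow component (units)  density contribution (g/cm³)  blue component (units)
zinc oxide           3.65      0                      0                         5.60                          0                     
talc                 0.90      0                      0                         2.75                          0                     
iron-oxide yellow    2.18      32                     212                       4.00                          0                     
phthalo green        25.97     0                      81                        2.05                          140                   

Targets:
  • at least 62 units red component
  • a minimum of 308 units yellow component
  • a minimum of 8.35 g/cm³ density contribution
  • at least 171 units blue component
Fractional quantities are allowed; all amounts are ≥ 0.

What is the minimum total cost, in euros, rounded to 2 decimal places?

€35.94

Let x1 = kg of zinc oxide, x2 = kg of talc, x3 = kg of iron-oxide yellow, x4 = kg of phthalo green.
Minimize 3.65x1 + 0.9x2 + 2.18x3 + 25.97x4 subject to:
  32x3 ≥ 62   (red component)
  212x3 + 81x4 ≥ 308   (yellow component)
  5.6x1 + 2.75x2 + 4x3 + 2.05x4 ≥ 8.35   (density contribution)
  140x4 ≥ 171   (blue component)
  x1, x2, x3, x4 ≥ 0.
At the optimum only iron-oxide yellow, phthalo green are positive (zinc oxide, talc = 0). There the red component and blue component constraints are tight.
Optimal quantities: iron-oxide yellow = 1.9375 kg, phthalo green = 1.2214 kg.
Total cost: 2.18·1.9375 + 25.97·1.2214 = 35.9435.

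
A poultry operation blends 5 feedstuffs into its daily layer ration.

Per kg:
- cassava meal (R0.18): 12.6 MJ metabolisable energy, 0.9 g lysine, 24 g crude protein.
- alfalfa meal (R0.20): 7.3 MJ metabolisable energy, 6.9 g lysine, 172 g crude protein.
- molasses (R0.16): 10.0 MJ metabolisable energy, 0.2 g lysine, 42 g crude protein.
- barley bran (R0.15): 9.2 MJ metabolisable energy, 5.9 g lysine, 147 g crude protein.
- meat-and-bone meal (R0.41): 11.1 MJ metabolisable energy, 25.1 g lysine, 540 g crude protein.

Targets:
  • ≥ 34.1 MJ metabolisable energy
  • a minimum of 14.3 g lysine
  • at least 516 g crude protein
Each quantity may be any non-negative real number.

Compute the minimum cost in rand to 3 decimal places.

R0.552

This is a linear program. Let x1 = kg of cassava meal, x2 = kg of alfalfa meal, x3 = kg of molasses, x4 = kg of barley bran, x5 = kg of meat-and-bone meal.
min 0.18x1 + 0.2x2 + 0.16x3 + 0.15x4 + 0.41x5 subject to:
  12.6x1 + 7.3x2 + 10x3 + 9.2x4 + 11.1x5 ≥ 34.1   (metabolisable energy)
  0.9x1 + 6.9x2 + 0.2x3 + 5.9x4 + 25.1x5 ≥ 14.3   (lysine)
  24x1 + 172x2 + 42x3 + 147x4 + 540x5 ≥ 516   (crude protein)
  x1, x2, x3, x4, x5 ≥ 0.
At the optimum only cassava meal, barley bran are positive (alfalfa meal, molasses, meat-and-bone meal = 0). The metabolisable energy and crude protein requirements are met with equality.
Optimal quantities: cassava meal = 0.1627 kg, barley bran = 3.484 kg.
Objective = 0.18·0.1627 + 0.15·3.484 = 0.55189.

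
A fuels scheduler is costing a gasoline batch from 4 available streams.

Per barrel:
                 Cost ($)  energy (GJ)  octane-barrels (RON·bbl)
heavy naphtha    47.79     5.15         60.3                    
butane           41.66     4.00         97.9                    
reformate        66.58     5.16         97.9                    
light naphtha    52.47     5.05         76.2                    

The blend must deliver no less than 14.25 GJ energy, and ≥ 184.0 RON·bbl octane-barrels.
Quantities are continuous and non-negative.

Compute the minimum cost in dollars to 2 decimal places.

$133.76

This is a linear program. Let x1 = barrels of heavy naphtha, x2 = barrels of butane, x3 = barrels of reformate, x4 = barrels of light naphtha.
Minimise 47.79x1 + 41.66x2 + 66.58x3 + 52.47x4 subject to:
  5.15x1 + 4x2 + 5.16x3 + 5.05x4 ≥ 14.25   (energy)
  60.3x1 + 97.9x2 + 97.9x3 + 76.2x4 ≥ 184   (octane-barrels)
  x1, x2, x3, x4 ≥ 0.
The optimal basis is {heavy naphtha, butane}; reformate, light naphtha drop out. Binding constraints: energy and octane-barrels.
So heavy naphtha = 2.506 barrels, butane = 0.3359 barrels.
Cost = 47.79·2.506 + 41.66·0.3359 = 133.7553.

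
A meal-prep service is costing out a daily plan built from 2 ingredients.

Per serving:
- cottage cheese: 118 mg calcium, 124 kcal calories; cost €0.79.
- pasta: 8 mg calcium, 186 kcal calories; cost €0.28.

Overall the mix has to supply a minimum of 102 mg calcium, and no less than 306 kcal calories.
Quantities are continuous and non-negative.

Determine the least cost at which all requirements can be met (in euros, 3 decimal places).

€0.936

Let x1 = servings of cottage cheese, x2 = servings of pasta.
Minimise 0.79x1 + 0.28x2 with:
  118x1 + 8x2 ≥ 102   (calcium)
  124x1 + 186x2 ≥ 306   (calories)
  x1, x2 ≥ 0.
Both inputs are positive at the optimum. The calcium and calories requirements are met with equality.
That vertex is x1 = 0.7885, x2 = 1.119.
Cost = 0.79·0.7885 + 0.28·1.119 = 0.93624.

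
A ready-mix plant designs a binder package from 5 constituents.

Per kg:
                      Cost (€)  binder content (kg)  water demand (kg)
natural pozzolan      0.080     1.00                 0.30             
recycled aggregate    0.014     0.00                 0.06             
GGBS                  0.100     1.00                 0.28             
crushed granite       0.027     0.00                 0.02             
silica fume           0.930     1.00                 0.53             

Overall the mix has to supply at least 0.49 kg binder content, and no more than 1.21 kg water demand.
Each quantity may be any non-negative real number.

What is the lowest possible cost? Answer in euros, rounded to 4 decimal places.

Let x1 = kg of natural pozzolan, x2 = kg of recycled aggregate, x3 = kg of GGBS, x4 = kg of crushed granite, x5 = kg of silica fume.
Minimize 0.08x1 + 0.014x2 + 0.1x3 + 0.027x4 + 0.93x5 subject to:
  1x1 + 1x3 + 1x5 ≥ 0.49   (binder content)
  0.3x1 + 0.06x2 + 0.28x3 + 0.02x4 + 0.53x5 ≤ 1.21   (water demand)
  x1, x2, x3, x4, x5 ≥ 0.
At the optimum only natural pozzolan is positive (recycled aggregate, GGBS, crushed granite, silica fume = 0). There the binder content constraint is tight.
Optimal quantities: natural pozzolan = 0.49 kg.
Hence cost = 0.08·0.49 = €0.039200.

€0.0392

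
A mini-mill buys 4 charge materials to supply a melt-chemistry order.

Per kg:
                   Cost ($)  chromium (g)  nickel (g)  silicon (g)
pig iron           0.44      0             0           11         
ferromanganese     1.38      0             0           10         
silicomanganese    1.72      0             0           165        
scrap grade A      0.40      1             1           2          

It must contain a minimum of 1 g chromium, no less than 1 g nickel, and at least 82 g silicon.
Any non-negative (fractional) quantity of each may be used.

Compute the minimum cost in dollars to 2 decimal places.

$1.23

Let x1 = kg of pig iron, x2 = kg of ferromanganese, x3 = kg of silicomanganese, x4 = kg of scrap grade A.
Minimise 0.44x1 + 1.38x2 + 1.72x3 + 0.4x4 s.t.:
  1x4 ≥ 1   (chromium)
  1x4 ≥ 1   (nickel)
  11x1 + 10x2 + 165x3 + 2x4 ≥ 82   (silicon)
  x1, x2, x3, x4 ≥ 0.
The optimal basis is {silicomanganese, scrap grade A}; pig iron, ferromanganese drop out. Binding constraints: chromium, nickel, silicon.
That vertex is x3 = 0.4848, x4 = 1.
Total cost: 1.72·0.4848 + 0.4·1 = 1.2339.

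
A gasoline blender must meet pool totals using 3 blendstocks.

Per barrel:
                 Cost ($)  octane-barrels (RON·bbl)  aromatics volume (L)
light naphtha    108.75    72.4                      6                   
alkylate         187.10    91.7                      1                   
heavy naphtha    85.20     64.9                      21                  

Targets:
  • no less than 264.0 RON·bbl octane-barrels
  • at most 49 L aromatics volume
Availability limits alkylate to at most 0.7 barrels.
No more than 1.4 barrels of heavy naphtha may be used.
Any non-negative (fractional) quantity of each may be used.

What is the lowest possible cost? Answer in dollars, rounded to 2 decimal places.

$379.35

Set it up as a linear program. Let x1 = barrels of light naphtha, x2 = barrels of alkylate, x3 = barrels of heavy naphtha.
min 108.75x1 + 187.1x2 + 85.2x3 subject to:
  72.4x1 + 91.7x2 + 64.9x3 ≥ 264   (octane-barrels)
  6x1 + 1x2 + 21x3 ≤ 49   (aromatics volume)
  x2 ≤ 0.7
  x3 ≤ 1.4
  x1, x2, x3 ≥ 0.
The cheapest feasible vertex uses only light naphtha, heavy naphtha; alkylate is not used. The octane-barrels and the heavy naphtha cap requirements are met with equality.
That vertex is x1 = 2.39144, x3 = 1.4.
Cost = 108.75·2.39144 + 85.2·1.4 = 379.3491.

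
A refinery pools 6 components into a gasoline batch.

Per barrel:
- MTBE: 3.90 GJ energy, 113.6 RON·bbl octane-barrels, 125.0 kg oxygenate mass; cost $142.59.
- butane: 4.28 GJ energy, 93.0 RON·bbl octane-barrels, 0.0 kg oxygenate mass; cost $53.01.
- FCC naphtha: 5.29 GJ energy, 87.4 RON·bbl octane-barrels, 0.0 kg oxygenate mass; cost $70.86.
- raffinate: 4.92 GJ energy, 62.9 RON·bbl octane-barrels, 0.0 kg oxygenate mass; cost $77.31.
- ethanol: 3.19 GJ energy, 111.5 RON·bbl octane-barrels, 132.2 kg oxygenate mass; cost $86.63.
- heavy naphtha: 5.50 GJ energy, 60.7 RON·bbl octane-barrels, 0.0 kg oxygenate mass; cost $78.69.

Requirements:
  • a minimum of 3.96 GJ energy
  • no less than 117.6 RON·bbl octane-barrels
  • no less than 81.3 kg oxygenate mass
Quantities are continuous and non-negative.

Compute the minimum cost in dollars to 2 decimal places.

This is a linear program. Let x1 = barrels of MTBE, x2 = barrels of butane, x3 = barrels of FCC naphtha, x4 = barrels of raffinate, x5 = barrels of ethanol, x6 = barrels of heavy naphtha.
min 142.59x1 + 53.01x2 + 70.86x3 + 77.31x4 + 86.63x5 + 78.69x6 s.t.:
  3.9x1 + 4.28x2 + 5.29x3 + 4.92x4 + 3.19x5 + 5.5x6 ≥ 3.96   (energy)
  113.6x1 + 93x2 + 87.4x3 + 62.9x4 + 111.5x5 + 60.7x6 ≥ 117.6   (octane-barrels)
  125x1 + 132.2x5 ≥ 81.3   (oxygenate mass)
  x1, x2, x3, x4, x5, x6 ≥ 0.
The optimal basis is {butane, ethanol}; MTBE, FCC naphtha, raffinate, heavy naphtha drop out. Binding constraints: octane-barrels and oxygenate mass.
Solving gives x2 = 0.5272, x5 = 0.615.
Hence cost = 53.01·0.5272 + 86.63·0.615 = $81.2243.

$81.22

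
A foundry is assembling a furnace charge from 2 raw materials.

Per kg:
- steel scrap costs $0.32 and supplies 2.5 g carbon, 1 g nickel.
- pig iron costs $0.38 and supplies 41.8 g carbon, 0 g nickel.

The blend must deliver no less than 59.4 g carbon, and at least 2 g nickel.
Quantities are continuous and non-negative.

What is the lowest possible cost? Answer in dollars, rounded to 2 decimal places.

$1.13

Treat it as an LP. Let x1 = kg of steel scrap, x2 = kg of pig iron.
Minimize 0.32x1 + 0.38x2 s.t.:
  2.5x1 + 41.8x2 ≥ 59.4   (carbon)
  1x1 ≥ 2   (nickel)
  x1, x2 ≥ 0.
Both inputs are positive at the optimum. There the carbon and nickel constraints are tight.
Optimal quantities: steel scrap = 2 kg, pig iron = 1.301 kg.
Hence cost = 0.32·2 + 0.38·1.301 = $1.1344.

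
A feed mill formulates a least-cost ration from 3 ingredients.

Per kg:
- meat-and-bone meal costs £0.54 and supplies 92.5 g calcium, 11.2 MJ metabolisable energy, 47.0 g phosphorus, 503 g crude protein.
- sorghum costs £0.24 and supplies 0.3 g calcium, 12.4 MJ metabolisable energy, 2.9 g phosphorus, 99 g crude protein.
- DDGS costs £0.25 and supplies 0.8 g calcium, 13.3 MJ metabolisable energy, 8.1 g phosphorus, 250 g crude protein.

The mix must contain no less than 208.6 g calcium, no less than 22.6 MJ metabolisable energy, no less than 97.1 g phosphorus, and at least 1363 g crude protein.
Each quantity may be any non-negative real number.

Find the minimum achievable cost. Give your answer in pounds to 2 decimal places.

£1.45

This is a linear program. Let x1 = kg of meat-and-bone meal, x2 = kg of sorghum, x3 = kg of DDGS.
Minimise 0.54x1 + 0.24x2 + 0.25x3 with:
  92.5x1 + 0.3x2 + 0.8x3 ≥ 208.6   (calcium)
  11.2x1 + 12.4x2 + 13.3x3 ≥ 22.6   (metabolisable energy)
  47x1 + 2.9x2 + 8.1x3 ≥ 97.1   (phosphorus)
  503x1 + 99x2 + 250x3 ≥ 1363   (crude protein)
  x1, x2, x3 ≥ 0.
At the optimum only meat-and-bone meal, DDGS are positive (sorghum = 0). Binding constraints: calcium and crude protein.
Optimal quantities: meat-and-bone meal = 2.247 kg, DDGS = 0.9309 kg.
Hence cost = 0.54·2.247 + 0.25·0.9309 = £1.4461.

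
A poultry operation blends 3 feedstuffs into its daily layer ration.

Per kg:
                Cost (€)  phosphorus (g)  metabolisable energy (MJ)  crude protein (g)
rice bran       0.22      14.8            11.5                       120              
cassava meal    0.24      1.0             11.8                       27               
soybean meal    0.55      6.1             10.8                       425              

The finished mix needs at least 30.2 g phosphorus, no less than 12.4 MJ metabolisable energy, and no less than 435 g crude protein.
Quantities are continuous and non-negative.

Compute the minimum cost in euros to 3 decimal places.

Let x1 = kg of rice bran, x2 = kg of cassava meal, x3 = kg of soybean meal.
Minimize 0.22x1 + 0.24x2 + 0.55x3 s.t.:
  14.8x1 + 1x2 + 6.1x3 ≥ 30.2   (phosphorus)
  11.5x1 + 11.8x2 + 10.8x3 ≥ 12.4   (metabolisable energy)
  120x1 + 27x2 + 425x3 ≥ 435   (crude protein)
  x1, x2, x3 ≥ 0.
The optimal basis is {rice bran, soybean meal}; cassava meal drops out. There the phosphorus and crude protein constraints are tight.
So rice bran = 1.8319 kg, soybean meal = 0.5063 kg.
Objective = 0.22·1.8319 + 0.55·0.5063 = 0.68148.

€0.681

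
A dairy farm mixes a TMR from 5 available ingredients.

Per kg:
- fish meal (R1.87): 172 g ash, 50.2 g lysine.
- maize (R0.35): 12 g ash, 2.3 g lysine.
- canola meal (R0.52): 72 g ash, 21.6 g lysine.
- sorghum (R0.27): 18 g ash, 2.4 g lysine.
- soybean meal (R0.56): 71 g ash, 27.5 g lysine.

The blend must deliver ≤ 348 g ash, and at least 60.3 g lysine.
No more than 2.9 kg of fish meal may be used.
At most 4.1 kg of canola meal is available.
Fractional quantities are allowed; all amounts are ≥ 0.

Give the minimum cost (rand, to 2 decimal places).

R1.23

Treat it as an LP. Let x1 = kg of fish meal, x2 = kg of maize, x3 = kg of canola meal, x4 = kg of sorghum, x5 = kg of soybean meal.
Minimize 1.87x1 + 0.35x2 + 0.52x3 + 0.27x4 + 0.56x5 subject to:
  172x1 + 12x2 + 72x3 + 18x4 + 71x5 ≤ 348   (ash)
  50.2x1 + 2.3x2 + 21.6x3 + 2.4x4 + 27.5x5 ≥ 60.3   (lysine)
  x1 ≤ 2.9
  x3 ≤ 4.1
  x1, x2, x3, x4, x5 ≥ 0.
The minimum-cost mix takes nothing from fish meal, maize, canola meal, sorghum — only soybean meal. There the lysine constraint is tight.
Optimal quantities: soybean meal = 2.193 kg.
Hence cost = 0.56·2.193 = R1.2281.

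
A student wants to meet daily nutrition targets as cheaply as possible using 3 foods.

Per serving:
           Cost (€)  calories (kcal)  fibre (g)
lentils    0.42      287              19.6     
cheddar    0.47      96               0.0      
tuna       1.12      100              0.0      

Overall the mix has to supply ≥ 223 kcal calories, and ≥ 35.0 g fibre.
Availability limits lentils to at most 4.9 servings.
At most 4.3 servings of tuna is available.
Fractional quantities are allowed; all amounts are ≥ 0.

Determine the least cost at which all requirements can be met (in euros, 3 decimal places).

€0.750

Set it up as a linear program. Let x1 = servings of lentils, x2 = servings of cheddar, x3 = servings of tuna.
Minimize 0.42x1 + 0.47x2 + 1.12x3 with:
  287x1 + 96x2 + 100x3 ≥ 223   (calories)
  19.6x1 ≥ 35   (fibre)
  x1 ≤ 4.9
  x3 ≤ 4.3
  x1, x2, x3 ≥ 0.
The minimum-cost mix takes nothing from cheddar, tuna — only lentils. Binding constraint: fibre.
That vertex is x1 = 1.786.
Total cost: 0.42·1.786 = 0.75012.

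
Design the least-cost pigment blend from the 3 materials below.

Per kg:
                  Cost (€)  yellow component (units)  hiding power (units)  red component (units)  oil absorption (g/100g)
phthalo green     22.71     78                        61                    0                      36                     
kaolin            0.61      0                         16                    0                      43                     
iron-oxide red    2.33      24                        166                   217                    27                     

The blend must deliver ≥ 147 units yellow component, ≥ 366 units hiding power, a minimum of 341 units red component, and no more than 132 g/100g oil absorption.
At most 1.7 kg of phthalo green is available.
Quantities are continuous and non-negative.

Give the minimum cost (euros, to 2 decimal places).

This is a linear program. Let x1 = kg of phthalo green, x2 = kg of kaolin, x3 = kg of iron-oxide red.
min 22.71x1 + 0.61x2 + 2.33x3 s.t.:
  78x1 + 24x3 ≥ 147   (yellow component)
  61x1 + 16x2 + 166x3 ≥ 366   (hiding power)
  217x3 ≥ 341   (red component)
  36x1 + 43x2 + 27x3 ≤ 132   (oil absorption)
  x1 ≤ 1.7
  x1, x2, x3 ≥ 0.
The minimum-cost mix takes nothing from kaolin — only phthalo green, iron-oxide red. Binding constraints: yellow component and oil absorption.
Optimal quantities: phthalo green = 0.6449 kg, iron-oxide red = 4.029 kg.
Total cost: 22.71·0.6449 + 2.33·4.029 = 24.0332.

€24.03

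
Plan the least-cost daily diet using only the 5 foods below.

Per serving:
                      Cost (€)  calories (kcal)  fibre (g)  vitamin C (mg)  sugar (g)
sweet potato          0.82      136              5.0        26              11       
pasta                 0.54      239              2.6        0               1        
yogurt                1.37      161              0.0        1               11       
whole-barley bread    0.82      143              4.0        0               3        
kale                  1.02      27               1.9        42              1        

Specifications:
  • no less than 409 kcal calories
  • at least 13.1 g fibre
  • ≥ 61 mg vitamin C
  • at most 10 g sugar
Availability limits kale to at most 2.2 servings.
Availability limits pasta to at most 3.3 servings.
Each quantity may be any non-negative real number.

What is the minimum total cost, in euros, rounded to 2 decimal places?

Set it up as a linear program. Let x1 = servings of sweet potato, x2 = servings of pasta, x3 = servings of yogurt, x4 = servings of whole-barley bread, x5 = servings of kale.
Minimize 0.82x1 + 0.54x2 + 1.37x3 + 0.82x4 + 1.02x5 s.t.:
  136x1 + 239x2 + 161x3 + 143x4 + 27x5 ≥ 409   (calories)
  5x1 + 2.6x2 + 4x4 + 1.9x5 ≥ 13.1   (fibre)
  26x1 + 1x3 + 42x5 ≥ 61   (vitamin C)
  11x1 + 1x2 + 11x3 + 3x4 + 1x5 ≤ 10   (sugar)
  x5 ≤ 2.2
  x2 ≤ 3.3
  x1, x2, x3, x4, x5 ≥ 0.
The optimal basis is {sweet potato, pasta, kale}; yogurt, whole-barley bread drop out. Binding constraints: fibre, vitamin C, sugar.
Optimal quantities: sweet potato = 0.5129 servings, pasta = 3.223 servings, kale = 1.135 servings.
Hence cost = 0.82·0.5129 + 0.54·3.223 + 1.02·1.135 = €3.3187.

€3.32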